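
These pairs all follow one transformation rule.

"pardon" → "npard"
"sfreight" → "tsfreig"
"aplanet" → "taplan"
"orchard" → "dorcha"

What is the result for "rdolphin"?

nrdolph

The transformation: move the last 2 characters to the front (rotate right by 2), then delete the first character.
Applying both steps to "rdolphin": "inrdolph", then "nrdolph".
(Check on "sfreight": → "htsfreig" → "tsfreig" ✓)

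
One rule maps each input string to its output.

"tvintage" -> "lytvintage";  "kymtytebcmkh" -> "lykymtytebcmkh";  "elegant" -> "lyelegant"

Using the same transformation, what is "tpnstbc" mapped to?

The rule is to prepend "ly".
For "tpnstbc" the result is "lytpnstbc".

lytpnstbc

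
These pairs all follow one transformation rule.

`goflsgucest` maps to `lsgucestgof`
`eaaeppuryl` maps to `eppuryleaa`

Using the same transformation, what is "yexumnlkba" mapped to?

umnlkbayex

Each output is the input with this applied: move the first 3 characters to the end (rotate left by 3).
Applying that to "yexumnlkba" gives "umnlkbayex".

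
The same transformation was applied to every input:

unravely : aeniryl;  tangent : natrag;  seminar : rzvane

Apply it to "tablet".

What's happening: delete the first character, then shift every letter 13 places forward in the alphabet (wrapping around) — i.e. ROT13.
Applying both steps to "tablet": "ablet", then "noyrg".

noyrg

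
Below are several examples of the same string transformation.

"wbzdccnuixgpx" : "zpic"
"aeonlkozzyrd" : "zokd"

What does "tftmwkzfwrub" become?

wtkb

The transformation: keep one character in every 3, starting at position 3 (positions 3rd, 6th, 9th, ...), then sort the characters into reverse alphabetical order.
"tftmwkzfwrub" → "tkwb" → "wtkb".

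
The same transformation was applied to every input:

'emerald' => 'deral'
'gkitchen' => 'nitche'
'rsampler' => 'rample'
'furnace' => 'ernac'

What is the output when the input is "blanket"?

Each output is the input with this applied: delete the first 2 characters, then move the last character to the front.
Applying that to "blanket" gives "tanke".

tanke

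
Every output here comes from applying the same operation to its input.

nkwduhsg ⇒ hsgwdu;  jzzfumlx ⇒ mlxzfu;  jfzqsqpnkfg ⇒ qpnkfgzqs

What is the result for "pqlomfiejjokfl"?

Rule — delete the first 2 characters, then move the first 3 characters to the end (rotate left by 3).
Starting from "pqlomfiejjokfl": after the first operation, "lomfiejjokfl"; after the second, "fiejjokfllom".

fiejjokfllom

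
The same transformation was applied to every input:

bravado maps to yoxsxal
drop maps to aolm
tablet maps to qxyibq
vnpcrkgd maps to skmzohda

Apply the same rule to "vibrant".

Each output is the input with this applied: shift every letter 3 places backward in the alphabet (wrapping around).
So "vibrant" becomes "sfyoxkq".

sfyoxkq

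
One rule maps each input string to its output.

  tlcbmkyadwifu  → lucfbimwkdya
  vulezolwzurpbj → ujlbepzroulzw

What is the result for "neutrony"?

The rule is to delete the first character, then take characters alternately from the front and the back (1st, last, 2nd, 2nd-last, ...).
For "neutrony", step one produces "eutrony"; step two turns that into "eyuntor".

eyuntor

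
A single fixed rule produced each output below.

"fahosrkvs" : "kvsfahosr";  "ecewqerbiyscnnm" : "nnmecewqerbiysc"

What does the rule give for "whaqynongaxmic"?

micwhaqynongax

What's happening: move the last 3 characters to the front (rotate right by 3).
"whaqynongaxmic" → "micwhaqynongax".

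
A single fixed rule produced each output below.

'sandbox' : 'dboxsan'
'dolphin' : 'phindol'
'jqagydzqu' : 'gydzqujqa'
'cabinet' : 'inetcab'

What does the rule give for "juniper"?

iperjun

The pattern: move the first 3 characters to the end (rotate left by 3).
Applying that to "juniper" gives "iperjun".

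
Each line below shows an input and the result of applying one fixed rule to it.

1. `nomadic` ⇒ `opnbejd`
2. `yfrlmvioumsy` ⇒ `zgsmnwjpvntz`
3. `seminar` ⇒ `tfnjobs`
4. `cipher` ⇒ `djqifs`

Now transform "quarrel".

Each output is the input with this applied: shift every letter 1 place forward in the alphabet (wrapping around).
On "quarrel" that produces "rvbssfm".

rvbssfm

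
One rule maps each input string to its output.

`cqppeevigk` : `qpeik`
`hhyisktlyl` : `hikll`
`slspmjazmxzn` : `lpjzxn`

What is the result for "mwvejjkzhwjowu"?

wejzwou

The transformation: keep every other character starting from the second (positions 2nd, 4th, 6th, ...).
Doing the same to "mwvejjkzhwjowu": "wejzwou".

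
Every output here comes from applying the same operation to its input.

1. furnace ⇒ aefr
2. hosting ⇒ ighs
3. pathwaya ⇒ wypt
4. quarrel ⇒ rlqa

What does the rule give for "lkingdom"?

The pattern: keep every other character starting from the first (positions 1st, 3rd, 5th, ...), then move the last 2 characters to the front (rotate right by 2).
For "lkingdom" the result is "goli".

goli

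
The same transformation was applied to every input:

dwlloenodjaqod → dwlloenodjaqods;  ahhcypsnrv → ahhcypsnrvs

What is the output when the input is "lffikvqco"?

lffikvqcos

What's happening: append "s".
"lffikvqco" → "lffikvqcos".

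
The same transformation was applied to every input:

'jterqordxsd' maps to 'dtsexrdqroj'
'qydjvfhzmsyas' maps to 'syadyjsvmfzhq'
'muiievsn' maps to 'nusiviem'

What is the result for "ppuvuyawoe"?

The pattern: take characters alternately from the front and the back (1st, last, 2nd, 2nd-last, ...), then move the first character to the end.
For "ppuvuyawoe" the result is "epouwvauyp".

epouwvauyp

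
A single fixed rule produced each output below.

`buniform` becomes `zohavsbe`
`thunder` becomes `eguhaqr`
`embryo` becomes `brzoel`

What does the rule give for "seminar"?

efrzvan

Each output is the input with this applied: shift every letter 13 places forward in the alphabet (wrapping around) — i.e. ROT13, then move the last character to the front.
On "seminar": the first step gives "frzvane", and the second then gives "efrzvan".
(Check on "thunder": → "guhaqre" → "eguhaqr" ✓)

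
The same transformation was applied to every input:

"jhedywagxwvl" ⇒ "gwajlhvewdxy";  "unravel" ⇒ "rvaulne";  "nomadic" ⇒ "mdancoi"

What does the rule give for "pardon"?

ordpna

Each output is the input with this applied: take characters alternately from the front and the back (1st, last, 2nd, 2nd-last, ...), then move the last 3 characters to the front (rotate right by 3).
Applying both steps to "pardon": "pnaord", then "ordpna".
(Check on "jhedywagxwvl": → "jlhvewdxygwa" → "gwajlhvewdxy" ✓)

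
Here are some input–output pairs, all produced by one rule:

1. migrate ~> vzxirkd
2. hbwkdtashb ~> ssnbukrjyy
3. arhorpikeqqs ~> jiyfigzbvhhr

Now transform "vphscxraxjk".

bgyjtoiroam

The rule is to swap the first and last characters, then shift every letter 9 places backward in the alphabet (wrapping around).
Applying both steps to "vphscxraxjk": "kphscxraxjv", then "bgyjtoiroam".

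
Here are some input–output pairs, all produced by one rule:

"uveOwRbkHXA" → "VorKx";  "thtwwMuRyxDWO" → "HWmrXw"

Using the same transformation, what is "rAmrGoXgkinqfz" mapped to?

aROGIQZ

The rule is to flip the case of every letter, then keep every other character starting from the second (positions 2nd, 4th, 6th, ...).
Starting from "rAmrGoXgkinqfz": after the first operation, "RaMRgOxGKINQFZ"; after the second, "aROGIQZ".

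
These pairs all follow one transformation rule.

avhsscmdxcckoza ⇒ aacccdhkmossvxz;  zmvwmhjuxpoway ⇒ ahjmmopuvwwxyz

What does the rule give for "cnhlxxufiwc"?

Looking at the pairs, the operation is to sort the characters into alphabetical order.
On "cnhlxxufiwc" that produces "ccfhilnuwxx".

ccfhilnuwxx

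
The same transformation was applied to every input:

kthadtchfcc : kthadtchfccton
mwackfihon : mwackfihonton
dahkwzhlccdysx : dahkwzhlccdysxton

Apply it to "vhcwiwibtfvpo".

vhcwiwibtfvpoton

The transformation: append "ton".
Applying that to "vhcwiwibtfvpo" gives "vhcwiwibtfvpoton".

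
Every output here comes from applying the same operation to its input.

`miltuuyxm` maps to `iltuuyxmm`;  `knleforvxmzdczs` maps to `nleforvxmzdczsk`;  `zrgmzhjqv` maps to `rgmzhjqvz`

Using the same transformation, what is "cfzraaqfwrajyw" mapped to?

fzraaqfwrajywc

Each output is the input with this applied: move the first character to the end.
So "cfzraaqfwrajyw" becomes "fzraaqfwrajywc".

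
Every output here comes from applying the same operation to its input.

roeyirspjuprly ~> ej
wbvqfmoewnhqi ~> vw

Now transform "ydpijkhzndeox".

Each output is the input with this applied: keep every other character starting from the first (positions 1st, 3rd, 5th, ...), then keep one character in every 3, starting at position 2 (positions 2nd, 5th, 8th, ...).
For "ydpijkhzndeox", step one produces "ypjhnex"; step two turns that into "pn".

pn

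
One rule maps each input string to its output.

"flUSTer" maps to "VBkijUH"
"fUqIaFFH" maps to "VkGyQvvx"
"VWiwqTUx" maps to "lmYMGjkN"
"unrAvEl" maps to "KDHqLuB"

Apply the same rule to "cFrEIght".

Each output is the input with this applied: shift every letter 10 places backward in the alphabet (wrapping around), then flip the case of every letter.
Working it through for "cFrEIght": intermediate "sVhUYwxj", final "SvHuyWXJ".

SvHuyWXJ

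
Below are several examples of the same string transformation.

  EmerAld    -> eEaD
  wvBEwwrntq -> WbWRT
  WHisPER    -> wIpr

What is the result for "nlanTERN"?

In each case the input is transformed by: keep every other character starting from the first (positions 1st, 3rd, 5th, ...), then flip the case of every letter.
Applying both steps to "nlanTERN": "naTR", then "NAtr".

NAtr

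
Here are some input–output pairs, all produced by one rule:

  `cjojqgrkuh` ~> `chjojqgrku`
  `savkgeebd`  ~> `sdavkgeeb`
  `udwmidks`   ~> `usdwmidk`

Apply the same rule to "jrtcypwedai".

jirtcypweda

The pattern: swap the first and last characters, then move the last character to the front.
Starting from "jrtcypwedai": after the first operation, "irtcypwedaj"; after the second, "jirtcypweda".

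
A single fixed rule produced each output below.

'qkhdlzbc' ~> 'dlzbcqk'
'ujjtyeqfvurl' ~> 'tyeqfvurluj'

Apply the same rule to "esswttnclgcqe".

wttnclgcqees

The rule is to move the first 3 characters to the end (rotate left by 3), then delete the last character.
For "esswttnclgcqe" the result is "wttnclgcqees".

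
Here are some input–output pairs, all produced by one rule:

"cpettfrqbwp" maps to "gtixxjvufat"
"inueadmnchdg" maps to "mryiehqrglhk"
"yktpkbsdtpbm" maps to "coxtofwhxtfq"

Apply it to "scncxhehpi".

Looking at the pairs, the operation is to shift every letter 4 places forward in the alphabet (wrapping around).
Doing the same to "scncxhehpi": "wgrgbliltm".

wgrgbliltm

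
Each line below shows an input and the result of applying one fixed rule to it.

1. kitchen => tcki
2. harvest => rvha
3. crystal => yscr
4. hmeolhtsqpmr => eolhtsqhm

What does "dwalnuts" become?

alndw

Rule — delete the last 3 characters, then move the first 2 characters to the end (rotate left by 2).
"dwalnuts" → "dwaln" → "alndw".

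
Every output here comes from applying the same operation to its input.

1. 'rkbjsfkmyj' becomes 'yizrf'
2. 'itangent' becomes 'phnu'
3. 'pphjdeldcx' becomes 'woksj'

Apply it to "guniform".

Rule — keep every other character starting from the first (positions 1st, 3rd, 5th, ...), then shift every letter 7 places forward in the alphabet (wrapping around).
Working it through for "guniform": intermediate "gnfr", final "numy".
(Check on "rkbjsfkmyj": → "rbsky" → "yizrf" ✓)

numy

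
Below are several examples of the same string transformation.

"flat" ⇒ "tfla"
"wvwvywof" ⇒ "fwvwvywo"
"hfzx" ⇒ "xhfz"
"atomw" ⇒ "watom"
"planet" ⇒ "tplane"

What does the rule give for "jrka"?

ajrk

The pattern: move the last character to the front.
Applying that to "jrka" gives "ajrk".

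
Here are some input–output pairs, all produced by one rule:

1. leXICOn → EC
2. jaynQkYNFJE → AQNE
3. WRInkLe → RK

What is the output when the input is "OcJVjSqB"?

Each output is the input with this applied: keep one character in every 3, starting at position 2 (positions 2nd, 5th, 8th, ...), then convert every letter to uppercase.
On "OcJVjSqB": the first step gives "cjB", and the second then gives "CJB".

CJB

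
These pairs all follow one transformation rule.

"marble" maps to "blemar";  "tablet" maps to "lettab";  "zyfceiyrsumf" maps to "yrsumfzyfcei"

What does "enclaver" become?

The transformation: swap the front and back halves of the string.
For "enclaver" the result is "averencl".

averencl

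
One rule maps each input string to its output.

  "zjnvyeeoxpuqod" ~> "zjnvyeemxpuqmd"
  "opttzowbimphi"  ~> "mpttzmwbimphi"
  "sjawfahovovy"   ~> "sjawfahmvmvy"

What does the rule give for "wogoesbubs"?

wmgmesbubs

The rule is to replace every "o" with "m".
So "wogoesbubs" becomes "wmgmesbubs".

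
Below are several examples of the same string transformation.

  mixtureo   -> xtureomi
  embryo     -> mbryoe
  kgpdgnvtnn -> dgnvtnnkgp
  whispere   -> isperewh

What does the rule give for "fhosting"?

ostingfh

The transformation: move the last 2 characters to the front (rotate right by 2), then swap the front and back halves of the string.
Working it through for "fhosting": intermediate "ngfhosti", final "ostingfh".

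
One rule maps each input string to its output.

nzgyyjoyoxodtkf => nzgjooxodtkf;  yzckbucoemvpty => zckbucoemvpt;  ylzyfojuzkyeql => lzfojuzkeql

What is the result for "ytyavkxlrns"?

tavkxlrns

Rule — remove every "y".
Doing the same to "ytyavkxlrns": "tavkxlrns".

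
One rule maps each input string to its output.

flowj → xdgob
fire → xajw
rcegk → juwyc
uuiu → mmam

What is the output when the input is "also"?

sdkg

The pattern: shift every letter 8 places backward in the alphabet (wrapping around).
Doing the same to "also": "sdkg".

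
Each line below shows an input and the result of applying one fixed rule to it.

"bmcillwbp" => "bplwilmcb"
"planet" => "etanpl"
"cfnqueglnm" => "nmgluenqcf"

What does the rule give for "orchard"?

rdharco

The pattern: reverse the string, then swap each adjacent pair of characters (1↔2, 3↔4, ...).
Starting from "orchard": after the first operation, "drahcro"; after the second, "rdharco".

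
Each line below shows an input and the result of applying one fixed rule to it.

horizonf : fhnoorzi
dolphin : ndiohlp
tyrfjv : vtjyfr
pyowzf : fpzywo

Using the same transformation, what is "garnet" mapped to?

In each case the input is transformed by: take characters alternately from the front and the back (1st, last, 2nd, 2nd-last, ...), then swap each adjacent pair of characters (1↔2, 3↔4, ...).
For "garnet" the result is "tgeanr".

tgeanr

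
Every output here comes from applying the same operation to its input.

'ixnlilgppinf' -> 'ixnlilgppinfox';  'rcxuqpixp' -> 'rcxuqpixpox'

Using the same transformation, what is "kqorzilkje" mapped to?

The transformation: append "ox".
So "kqorzilkje" becomes "kqorzilkjeox".

kqorzilkjeox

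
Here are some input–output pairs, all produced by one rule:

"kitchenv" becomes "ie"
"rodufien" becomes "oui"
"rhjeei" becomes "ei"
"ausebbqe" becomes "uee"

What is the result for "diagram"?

ia

The pattern: keep every other character starting from the second (positions 2nd, 4th, 6th, ...), then keep only the vowels.
Applying both steps to "diagram": "iga", then "ia".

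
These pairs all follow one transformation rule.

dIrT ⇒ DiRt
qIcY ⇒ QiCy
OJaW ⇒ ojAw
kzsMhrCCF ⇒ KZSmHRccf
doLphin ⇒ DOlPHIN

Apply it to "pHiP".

The transformation: flip the case of every letter.
So "pHiP" becomes "PhIp".

PhIp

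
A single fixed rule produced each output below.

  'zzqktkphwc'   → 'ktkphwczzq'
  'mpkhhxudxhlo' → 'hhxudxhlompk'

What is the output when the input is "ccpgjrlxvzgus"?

The pattern: move the first 3 characters to the end (rotate left by 3).
On "ccpgjrlxvzgus" that produces "gjrlxvzgusccp".

gjrlxvzgusccp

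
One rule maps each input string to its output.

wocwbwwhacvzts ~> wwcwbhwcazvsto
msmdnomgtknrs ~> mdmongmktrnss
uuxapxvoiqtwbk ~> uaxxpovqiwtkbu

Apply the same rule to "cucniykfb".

cncyifkbu

Each output is the input with this applied: swap each adjacent pair of characters (1↔2, 3↔4, ...), then move the first character to the end.
"cucniykfb" → "ucncyifkb" → "cncyifkbu".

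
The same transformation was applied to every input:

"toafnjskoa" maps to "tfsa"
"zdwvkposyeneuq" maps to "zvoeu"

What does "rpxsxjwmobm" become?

rswb

The transformation: keep one character in every 3, starting at position 1 (positions 1st, 4th, 7th, ...).
Doing the same to "rpxsxjwmobm": "rswb".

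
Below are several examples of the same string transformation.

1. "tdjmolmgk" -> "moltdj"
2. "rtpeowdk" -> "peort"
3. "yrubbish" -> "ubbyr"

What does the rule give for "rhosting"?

ostrh

What's happening: delete the last 3 characters, then move the last 3 characters to the front (rotate right by 3).
For "rhosting", step one produces "rhost"; step two turns that into "ostrh".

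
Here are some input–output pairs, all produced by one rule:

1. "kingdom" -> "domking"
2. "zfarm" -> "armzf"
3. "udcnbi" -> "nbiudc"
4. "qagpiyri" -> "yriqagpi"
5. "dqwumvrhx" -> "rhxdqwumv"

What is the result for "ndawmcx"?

The transformation: move the last 3 characters to the front (rotate right by 3).
On "ndawmcx" that produces "mcxndaw".

mcxndaw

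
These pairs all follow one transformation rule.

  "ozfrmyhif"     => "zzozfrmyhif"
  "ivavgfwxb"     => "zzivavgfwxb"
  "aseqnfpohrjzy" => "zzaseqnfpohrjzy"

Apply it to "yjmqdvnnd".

What's happening: prepend "zz".
Applying that to "yjmqdvnnd" gives "zzyjmqdvnnd".

zzyjmqdvnnd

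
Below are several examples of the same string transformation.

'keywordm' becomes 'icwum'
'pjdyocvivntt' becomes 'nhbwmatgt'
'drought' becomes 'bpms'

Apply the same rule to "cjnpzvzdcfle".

Looking at the pairs, the operation is to delete the last 3 characters, then shift every letter 2 places backward in the alphabet (wrapping around).
Starting from "cjnpzvzdcfle": after the first operation, "cjnpzvzdc"; after the second, "ahlnxtxba".

ahlnxtxba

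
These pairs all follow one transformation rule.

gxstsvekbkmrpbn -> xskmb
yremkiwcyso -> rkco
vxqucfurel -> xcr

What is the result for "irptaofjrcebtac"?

rajea

Looking at the pairs, the operation is to keep one character in every 3, starting at position 2 (positions 2nd, 5th, 8th, ...).
So "irptaofjrcebtac" becomes "rajea".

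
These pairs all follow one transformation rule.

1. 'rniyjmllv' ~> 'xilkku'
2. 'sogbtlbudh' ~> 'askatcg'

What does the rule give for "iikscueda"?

rbtdcz

Each output is the input with this applied: delete the first 3 characters, then shift every letter 1 place backward in the alphabet (wrapping around).
Starting from "iikscueda": after the first operation, "scueda"; after the second, "rbtdcz".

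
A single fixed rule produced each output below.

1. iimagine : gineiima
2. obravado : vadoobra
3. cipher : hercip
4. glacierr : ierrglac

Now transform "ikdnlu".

nluikd

Rule — swap the front and back halves of the string.
On "ikdnlu" that produces "nluikd".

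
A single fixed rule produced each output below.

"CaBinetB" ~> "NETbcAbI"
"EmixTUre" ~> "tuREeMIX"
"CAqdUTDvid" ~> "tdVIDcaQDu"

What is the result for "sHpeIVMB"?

Rule — swap the front and back halves of the string, then flip the case of every letter.
For "sHpeIVMB", step one produces "IVMBsHpe"; step two turns that into "ivmbShPE".

ivmbShPE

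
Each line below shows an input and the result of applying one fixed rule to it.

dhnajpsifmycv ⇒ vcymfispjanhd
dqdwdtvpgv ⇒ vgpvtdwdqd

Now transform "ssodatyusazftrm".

mrtfzasuytadoss

In each case the input is transformed by: reverse the string.
Applying that to "ssodatyusazftrm" gives "mrtfzasuytadoss".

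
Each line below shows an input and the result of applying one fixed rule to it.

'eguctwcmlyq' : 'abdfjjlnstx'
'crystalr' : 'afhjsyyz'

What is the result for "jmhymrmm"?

foqtttty

Rule — shift every letter 7 places forward in the alphabet (wrapping around), then sort the characters into alphabetical order.
Working it through for "jmhymrmm": intermediate "qtoftytt", final "foqtttty".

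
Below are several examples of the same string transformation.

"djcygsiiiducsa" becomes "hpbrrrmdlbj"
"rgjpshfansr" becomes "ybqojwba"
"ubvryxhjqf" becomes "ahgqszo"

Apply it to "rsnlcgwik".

The transformation: delete the first 3 characters, then shift every letter 9 places forward in the alphabet (wrapping around).
Working it through for "rsnlcgwik": intermediate "lcgwik", final "ulpfrt".

ulpfrt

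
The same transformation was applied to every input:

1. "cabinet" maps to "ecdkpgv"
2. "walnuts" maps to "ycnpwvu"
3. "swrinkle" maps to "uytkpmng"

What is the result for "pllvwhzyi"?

rnnxyjbak

What's happening: shift every letter 2 places forward in the alphabet (wrapping around).
So "pllvwhzyi" becomes "rnnxyjbak".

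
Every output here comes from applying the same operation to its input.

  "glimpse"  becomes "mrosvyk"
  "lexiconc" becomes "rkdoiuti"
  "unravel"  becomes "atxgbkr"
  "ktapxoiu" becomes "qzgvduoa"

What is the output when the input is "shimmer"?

ynosskx

In each case the input is transformed by: shift every letter 6 places forward in the alphabet (wrapping around).
Doing the same to "shimmer": "ynosskx".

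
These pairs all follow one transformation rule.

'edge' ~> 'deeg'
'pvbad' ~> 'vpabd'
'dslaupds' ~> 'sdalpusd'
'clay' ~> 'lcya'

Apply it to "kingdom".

ikgnodm

In each case the input is transformed by: swap each adjacent pair of characters (1↔2, 3↔4, ...).
"kingdom" → "ikgnodm".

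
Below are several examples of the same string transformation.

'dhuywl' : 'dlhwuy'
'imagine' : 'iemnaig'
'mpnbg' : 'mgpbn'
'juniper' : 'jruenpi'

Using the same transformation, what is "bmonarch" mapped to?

Each output is the input with this applied: take characters alternately from the front and the back (1st, last, 2nd, 2nd-last, ...).
Applying that to "bmonarch" gives "bhmcorna".

bhmcorna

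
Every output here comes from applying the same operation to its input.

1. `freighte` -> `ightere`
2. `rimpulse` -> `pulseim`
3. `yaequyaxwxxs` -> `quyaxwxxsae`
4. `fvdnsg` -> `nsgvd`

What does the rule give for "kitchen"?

chenit

The rule is to delete the first character, then move the first 2 characters to the end (rotate left by 2).
For "kitchen" the result is "chenit".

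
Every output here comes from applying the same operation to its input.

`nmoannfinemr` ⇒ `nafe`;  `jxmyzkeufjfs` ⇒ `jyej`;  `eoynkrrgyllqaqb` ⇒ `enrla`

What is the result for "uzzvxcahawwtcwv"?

uvawc

Each output is the input with this applied: keep one character in every 3, starting at position 1 (positions 1st, 4th, 7th, ...).
On "uzzvxcahawwtcwv" that produces "uvawc".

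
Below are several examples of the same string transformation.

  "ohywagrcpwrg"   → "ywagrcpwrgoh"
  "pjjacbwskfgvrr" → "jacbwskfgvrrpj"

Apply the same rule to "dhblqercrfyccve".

blqercrfyccvedh

The transformation: move the first 2 characters to the end (rotate left by 2).
Applying that to "dhblqercrfyccve" gives "blqercrfyccvedh".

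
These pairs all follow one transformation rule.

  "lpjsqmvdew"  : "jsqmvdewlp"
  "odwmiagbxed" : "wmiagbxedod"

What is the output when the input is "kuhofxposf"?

hofxposfku

The rule is to move the first 2 characters to the end (rotate left by 2).
So "kuhofxposf" becomes "hofxposfku".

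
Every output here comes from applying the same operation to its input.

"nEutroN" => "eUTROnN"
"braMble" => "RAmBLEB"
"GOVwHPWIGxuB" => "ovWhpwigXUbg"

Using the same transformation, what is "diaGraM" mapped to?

IAgRAmD

The pattern: flip the case of every letter, then move the first character to the end.
Starting from "diaGraM": after the first operation, "DIAgRAm"; after the second, "IAgRAmD".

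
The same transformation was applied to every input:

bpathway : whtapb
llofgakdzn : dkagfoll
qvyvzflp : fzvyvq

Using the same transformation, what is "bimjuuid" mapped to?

uujmib

In each case the input is transformed by: delete the last 2 characters, then reverse the string.
Working it through for "bimjuuid": intermediate "bimjuu", final "uujmib".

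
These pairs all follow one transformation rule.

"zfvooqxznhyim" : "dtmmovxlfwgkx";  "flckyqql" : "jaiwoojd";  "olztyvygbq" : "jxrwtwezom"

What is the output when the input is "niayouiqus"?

gywmsgosql

Each output is the input with this applied: move the first character to the end, then shift every letter 2 places backward in the alphabet (wrapping around).
Working it through for "niayouiqus": intermediate "iayouiqusn", final "gywmsgosql".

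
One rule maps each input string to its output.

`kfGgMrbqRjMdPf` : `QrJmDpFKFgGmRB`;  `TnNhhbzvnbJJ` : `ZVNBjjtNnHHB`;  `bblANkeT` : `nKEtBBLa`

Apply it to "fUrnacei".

Rule — swap the front and back halves of the string, then flip the case of every letter.
Applying both steps to "fUrnacei": "aceifUrn", then "ACEIFuRN".

ACEIFuRN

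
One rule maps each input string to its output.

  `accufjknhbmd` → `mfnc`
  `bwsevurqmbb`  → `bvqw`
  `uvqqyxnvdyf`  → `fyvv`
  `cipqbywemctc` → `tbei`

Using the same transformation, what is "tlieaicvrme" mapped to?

eavl

Each output is the input with this applied: keep one character in every 3, starting at position 2 (positions 2nd, 5th, 8th, ...), then swap the first and last characters.
Applying both steps to "tlieaicvrme": "lave", then "eavl".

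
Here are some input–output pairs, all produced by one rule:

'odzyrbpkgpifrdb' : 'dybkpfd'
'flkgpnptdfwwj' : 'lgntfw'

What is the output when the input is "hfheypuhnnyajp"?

Looking at the pairs, the operation is to keep every other character starting from the second (positions 2nd, 4th, 6th, ...).
So "hfheypuhnnyajp" becomes "fephnap".

fephnap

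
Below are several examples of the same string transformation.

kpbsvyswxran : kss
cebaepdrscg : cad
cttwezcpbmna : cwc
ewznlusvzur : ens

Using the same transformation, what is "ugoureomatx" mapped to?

In each case the input is transformed by: delete the last 3 characters, then keep one character in every 3, starting at position 1 (positions 1st, 4th, 7th, ...).
Working it through for "ugoureomatx": intermediate "ugoureom", final "uuo".

uuo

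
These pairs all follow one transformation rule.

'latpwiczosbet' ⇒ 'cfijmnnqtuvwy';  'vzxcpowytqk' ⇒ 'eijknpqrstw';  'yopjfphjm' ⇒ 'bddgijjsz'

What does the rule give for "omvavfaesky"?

egimppsuuyz

The pattern: shift every letter 6 places backward in the alphabet (wrapping around), then sort the characters into alphabetical order.
Starting from "omvavfaesky": after the first operation, "igpupzuymes"; after the second, "egimppsuuyz".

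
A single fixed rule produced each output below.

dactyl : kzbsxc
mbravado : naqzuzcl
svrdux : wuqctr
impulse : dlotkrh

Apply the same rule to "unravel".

The pattern: swap the first and last characters, then shift every letter 1 place backward in the alphabet (wrapping around).
So "unravel" becomes "kmqzudt".

kmqzudt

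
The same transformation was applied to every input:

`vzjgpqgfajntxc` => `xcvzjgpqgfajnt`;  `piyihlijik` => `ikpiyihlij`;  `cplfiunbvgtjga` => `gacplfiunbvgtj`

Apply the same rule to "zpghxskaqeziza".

Each output is the input with this applied: move the last 2 characters to the front (rotate right by 2).
Applying that to "zpghxskaqeziza" gives "zazpghxskaqezi".

zazpghxskaqezi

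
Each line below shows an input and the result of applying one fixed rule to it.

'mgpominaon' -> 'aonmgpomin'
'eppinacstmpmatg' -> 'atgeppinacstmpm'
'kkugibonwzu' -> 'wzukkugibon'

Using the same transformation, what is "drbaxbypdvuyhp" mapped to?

yhpdrbaxbypdvu

The transformation: move the last 3 characters to the front (rotate right by 3).
Doing the same to "drbaxbypdvuyhp": "yhpdrbaxbypdvu".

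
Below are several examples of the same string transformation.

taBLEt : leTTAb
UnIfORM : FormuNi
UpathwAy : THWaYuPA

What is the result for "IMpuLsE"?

Each output is the input with this applied: move the first 3 characters to the end (rotate left by 3), then flip the case of every letter.
Working it through for "IMpuLsE": intermediate "uLsEIMp", final "UlSeimP".

UlSeimP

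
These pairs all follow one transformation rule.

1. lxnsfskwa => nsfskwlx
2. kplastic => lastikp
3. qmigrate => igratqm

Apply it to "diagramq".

The rule is to delete the last character, then move the first 2 characters to the end (rotate left by 2).
Starting from "diagramq": after the first operation, "diagram"; after the second, "agramdi".
(Check on "qmigrate": → "qmigrat" → "igratqm" ✓)

agramdi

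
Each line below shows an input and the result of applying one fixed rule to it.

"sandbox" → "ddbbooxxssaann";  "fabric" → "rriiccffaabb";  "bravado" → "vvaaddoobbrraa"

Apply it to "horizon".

What's happening: move the first 3 characters to the end (rotate left by 3), then double every character.
"horizon" → "izonhor" → "iizzoonnhhoorr".

iizzoonnhhoorr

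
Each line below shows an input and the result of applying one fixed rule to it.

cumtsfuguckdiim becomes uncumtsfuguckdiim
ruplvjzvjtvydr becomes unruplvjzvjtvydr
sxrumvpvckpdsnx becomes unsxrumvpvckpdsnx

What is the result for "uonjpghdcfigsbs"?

What's happening: prepend "un".
So "uonjpghdcfigsbs" becomes "unuonjpghdcfigsbs".

unuonjpghdcfigsbs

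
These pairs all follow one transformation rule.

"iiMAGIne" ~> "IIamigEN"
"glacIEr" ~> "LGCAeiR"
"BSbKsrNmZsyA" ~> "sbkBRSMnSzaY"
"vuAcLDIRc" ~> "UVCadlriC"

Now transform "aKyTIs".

kAtYSi

Looking at the pairs, the operation is to swap each adjacent pair of characters (1↔2, 3↔4, ...), then flip the case of every letter.
Working it through for "aKyTIs": intermediate "KaTysI", final "kAtYSi".
(Check on "iiMAGIne": → "iiAMIGen" → "IIamigEN" ✓)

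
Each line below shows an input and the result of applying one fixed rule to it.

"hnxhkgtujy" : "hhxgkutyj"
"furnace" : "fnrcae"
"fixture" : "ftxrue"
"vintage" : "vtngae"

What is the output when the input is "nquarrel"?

naurrle

The pattern: swap each adjacent pair of characters (1↔2, 3↔4, ...), then delete the first character.
For "nquarrel" the result is "naurrle".
(Check on "hnxhkgtujy": → "nhhxgkutyj" → "hhxgkutyj" ✓)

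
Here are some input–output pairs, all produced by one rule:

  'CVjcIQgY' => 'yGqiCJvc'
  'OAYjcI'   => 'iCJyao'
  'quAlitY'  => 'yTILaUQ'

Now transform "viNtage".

Looking at the pairs, the operation is to flip the case of every letter, then reverse the string.
Applying both steps to "viNtage": "VInTAGE", then "EGATnIV".

EGATnIV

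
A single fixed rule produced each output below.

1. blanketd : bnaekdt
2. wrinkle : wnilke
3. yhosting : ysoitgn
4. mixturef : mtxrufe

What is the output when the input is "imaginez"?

iganize

What's happening: swap each adjacent pair of characters (1↔2, 3↔4, ...), then delete the first character.
Working it through for "imaginez": intermediate "miganize", final "iganize".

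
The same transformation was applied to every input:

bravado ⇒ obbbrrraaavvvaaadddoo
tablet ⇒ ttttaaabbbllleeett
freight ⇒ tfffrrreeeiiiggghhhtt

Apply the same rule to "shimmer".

rssshhhiiimmmmmmeeerr

The pattern: repeat every character 3 times, then move the last character to the front.
For "shimmer", step one produces "ssshhhiiimmmmmmeeerrr"; step two turns that into "rssshhhiiimmmmmmeeerr".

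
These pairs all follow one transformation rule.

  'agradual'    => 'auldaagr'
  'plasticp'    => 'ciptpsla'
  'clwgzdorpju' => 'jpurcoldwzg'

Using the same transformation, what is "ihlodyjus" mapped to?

Rule — move the last 2 characters to the front (rotate right by 2), then take characters alternately from the front and the back (1st, last, 2nd, 2nd-last, ...).
Applying both steps to "ihlodyjus": "usihlodyj", then "ujsyidhol".

ujsyidhol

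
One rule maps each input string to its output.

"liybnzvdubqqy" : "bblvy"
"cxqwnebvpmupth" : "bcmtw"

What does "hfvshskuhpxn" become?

hkps

Looking at the pairs, the operation is to keep one character in every 3, starting at position 1 (positions 1st, 4th, 7th, ...), then sort the characters into alphabetical order.
"hfvshskuhpxn" → "hkps".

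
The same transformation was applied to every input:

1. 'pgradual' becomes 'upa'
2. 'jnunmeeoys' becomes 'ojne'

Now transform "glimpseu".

Each output is the input with this applied: move the last 3 characters to the front (rotate right by 3), then keep one character in every 3, starting at position 1 (positions 1st, 4th, 7th, ...).
For "glimpseu", step one produces "seuglimp"; step two turns that into "sgm".

sgm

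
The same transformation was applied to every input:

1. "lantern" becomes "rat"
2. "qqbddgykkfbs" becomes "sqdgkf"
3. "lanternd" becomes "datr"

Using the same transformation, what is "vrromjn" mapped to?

jro

Looking at the pairs, the operation is to keep every other character starting from the second (positions 2nd, 4th, 6th, ...), then move the last character to the front.
"vrromjn" → "roj" → "jro".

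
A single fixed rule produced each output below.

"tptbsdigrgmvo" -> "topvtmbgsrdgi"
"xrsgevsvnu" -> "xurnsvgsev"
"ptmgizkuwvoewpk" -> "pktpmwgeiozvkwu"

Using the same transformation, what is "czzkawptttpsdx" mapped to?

cxzdzskpatwtpt

The pattern: take characters alternately from the front and the back (1st, last, 2nd, 2nd-last, ...).
Applying that to "czzkawptttpsdx" gives "cxzdzskpatwtpt".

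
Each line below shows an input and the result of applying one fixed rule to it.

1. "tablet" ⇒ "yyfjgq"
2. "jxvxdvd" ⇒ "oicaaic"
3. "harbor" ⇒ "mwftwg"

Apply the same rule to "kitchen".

Each output is the input with this applied: take characters alternately from the front and the back (1st, last, 2nd, 2nd-last, ...), then shift every letter 5 places forward in the alphabet (wrapping around).
"kitchen" → "kniethc" → "psnjymh".
(Check on "tablet": → "ttaebl" → "yyfjgq" ✓)

psnjymh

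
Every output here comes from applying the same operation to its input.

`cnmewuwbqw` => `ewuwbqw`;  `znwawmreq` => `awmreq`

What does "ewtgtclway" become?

Each output is the input with this applied: delete the first 3 characters.
Doing the same to "ewtgtclway": "gtclway".

gtclway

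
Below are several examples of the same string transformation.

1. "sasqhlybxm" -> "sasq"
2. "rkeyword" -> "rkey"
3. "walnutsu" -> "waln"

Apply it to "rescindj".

resc

Looking at the pairs, the operation is to keep only the first 4 characters.
Applying that to "rescindj" gives "resc".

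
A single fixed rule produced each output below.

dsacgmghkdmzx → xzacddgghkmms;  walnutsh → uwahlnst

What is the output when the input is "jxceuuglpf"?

Rule — sort the characters into alphabetical order, then move the last 2 characters to the front (rotate right by 2).
For "jxceuuglpf", step one produces "cefgjlpuux"; step two turns that into "uxcefgjlpu".

uxcefgjlpu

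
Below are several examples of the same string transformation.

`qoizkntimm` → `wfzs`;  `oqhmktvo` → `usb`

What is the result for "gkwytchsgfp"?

menl

In each case the input is transformed by: keep one character in every 3, starting at position 1 (positions 1st, 4th, 7th, ...), then shift every letter 6 places forward in the alphabet (wrapping around).
"gkwytchsgfp" → "gyhf" → "menl".
(Check on "oqhmktvo": → "omv" → "usb" ✓)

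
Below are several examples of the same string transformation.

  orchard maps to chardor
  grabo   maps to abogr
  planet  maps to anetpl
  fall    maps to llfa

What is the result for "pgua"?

The pattern: move the first 2 characters to the end (rotate left by 2).
Doing the same to "pgua": "uapg".

uapg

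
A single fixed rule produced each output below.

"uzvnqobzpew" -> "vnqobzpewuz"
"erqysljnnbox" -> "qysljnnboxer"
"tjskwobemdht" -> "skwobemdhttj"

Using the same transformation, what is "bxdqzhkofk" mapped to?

The rule is to move the first 2 characters to the end (rotate left by 2).
Applying that to "bxdqzhkofk" gives "dqzhkofkbx".

dqzhkofkbx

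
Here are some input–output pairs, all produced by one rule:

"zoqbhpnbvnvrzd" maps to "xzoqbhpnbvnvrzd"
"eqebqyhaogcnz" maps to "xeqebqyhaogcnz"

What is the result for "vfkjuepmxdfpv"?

xvfkjuepmxdfpv

In each case the input is transformed by: prepend "x".
Applying that to "vfkjuepmxdfpv" gives "xvfkjuepmxdfpv".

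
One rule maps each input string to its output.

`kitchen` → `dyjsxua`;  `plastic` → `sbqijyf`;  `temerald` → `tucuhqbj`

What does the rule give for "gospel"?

Each output is the input with this applied: swap the first and last characters, then shift every letter 10 places backward in the alphabet (wrapping around).
Applying both steps to "gospel": "lospeg", then "beifuw".
(Check on "temerald": → "demeralt" → "tucuhqbj" ✓)

beifuw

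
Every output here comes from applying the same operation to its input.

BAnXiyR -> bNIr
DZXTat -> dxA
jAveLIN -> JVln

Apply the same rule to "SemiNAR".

sMnr

Rule — keep every other character starting from the first (positions 1st, 3rd, 5th, ...), then flip the case of every letter.
Applying both steps to "SemiNAR": "SmNR", then "sMnr".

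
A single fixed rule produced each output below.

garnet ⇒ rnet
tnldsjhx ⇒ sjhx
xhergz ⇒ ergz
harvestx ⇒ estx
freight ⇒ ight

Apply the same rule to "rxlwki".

lwki

Looking at the pairs, the operation is to keep only the last 4 characters.
So "rxlwki" becomes "lwki".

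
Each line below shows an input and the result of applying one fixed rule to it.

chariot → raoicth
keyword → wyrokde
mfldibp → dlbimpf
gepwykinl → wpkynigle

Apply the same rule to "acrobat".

orabatc

In each case the input is transformed by: move the first 2 characters to the end (rotate left by 2), then swap each adjacent pair of characters (1↔2, 3↔4, ...).
On "acrobat": the first step gives "robatac", and the second then gives "orabatc".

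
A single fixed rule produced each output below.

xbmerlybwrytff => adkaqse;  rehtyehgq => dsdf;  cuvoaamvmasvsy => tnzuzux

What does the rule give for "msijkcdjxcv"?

The transformation: keep every other character starting from the second (positions 2nd, 4th, 6th, ...), then shift every letter 1 place backward in the alphabet (wrapping around).
Working it through for "msijkcdjxcv": intermediate "sjcjc", final "ribib".

ribib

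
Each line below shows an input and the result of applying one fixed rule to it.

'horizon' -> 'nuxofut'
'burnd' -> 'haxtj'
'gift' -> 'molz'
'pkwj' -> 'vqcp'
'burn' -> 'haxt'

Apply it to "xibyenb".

dohekth

The rule is to shift every letter 6 places forward in the alphabet (wrapping around).
Doing the same to "xibyenb": "dohekth".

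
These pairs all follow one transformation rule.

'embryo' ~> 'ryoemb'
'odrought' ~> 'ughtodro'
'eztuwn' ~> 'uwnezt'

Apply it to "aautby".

tbyaau

The rule is to swap the front and back halves of the string.
"aautby" → "tbyaau".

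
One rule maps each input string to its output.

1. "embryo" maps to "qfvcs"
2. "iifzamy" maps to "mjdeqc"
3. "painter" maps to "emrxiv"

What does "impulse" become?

qtypwi

What's happening: shift every letter 4 places forward in the alphabet (wrapping around), then delete the first character.
"impulse" → "mqtypwi" → "qtypwi".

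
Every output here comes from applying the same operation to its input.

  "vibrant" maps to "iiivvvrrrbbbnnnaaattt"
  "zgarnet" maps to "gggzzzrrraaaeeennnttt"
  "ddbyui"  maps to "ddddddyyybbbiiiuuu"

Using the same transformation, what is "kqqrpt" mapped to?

The transformation: swap each adjacent pair of characters (1↔2, 3↔4, ...), then repeat every character 3 times.
"kqqrpt" → "qqqkkkrrrqqqtttppp".

qqqkkkrrrqqqtttppp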